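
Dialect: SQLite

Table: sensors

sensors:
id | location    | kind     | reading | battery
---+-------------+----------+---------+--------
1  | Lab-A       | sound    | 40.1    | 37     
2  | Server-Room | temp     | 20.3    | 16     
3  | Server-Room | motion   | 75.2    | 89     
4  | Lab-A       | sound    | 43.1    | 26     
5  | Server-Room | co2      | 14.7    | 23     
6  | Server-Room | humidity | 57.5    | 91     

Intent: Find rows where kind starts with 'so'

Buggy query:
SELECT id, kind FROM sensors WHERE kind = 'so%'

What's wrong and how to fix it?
Bug: Wildcards only work with LIKE; '=' treats '%' as a literal character

Fix: Replace '=' with LIKE so 'so%' is treated as a pattern

Corrected query:
SELECT id, kind FROM sensors WHERE kind LIKE 'so%'

Result:
id | kind 
---+------
1  | sound
4  | sound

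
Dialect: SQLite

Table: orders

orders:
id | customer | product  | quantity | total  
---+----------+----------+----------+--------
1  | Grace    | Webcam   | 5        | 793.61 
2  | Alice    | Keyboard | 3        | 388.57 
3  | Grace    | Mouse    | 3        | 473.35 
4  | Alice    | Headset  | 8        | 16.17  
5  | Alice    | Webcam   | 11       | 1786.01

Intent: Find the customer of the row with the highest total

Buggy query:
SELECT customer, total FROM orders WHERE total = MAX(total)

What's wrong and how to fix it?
Bug: MAX(total) is an aggregate and cannot be used directly in WHERE

Fix: Wrap MAX in a scalar subquery so WHERE compares against a single value

Corrected query:
SELECT customer, total FROM orders WHERE total = (SELECT MAX(total) FROM orders)

Result:
customer | total  
---------+--------
Alice    | 1786.01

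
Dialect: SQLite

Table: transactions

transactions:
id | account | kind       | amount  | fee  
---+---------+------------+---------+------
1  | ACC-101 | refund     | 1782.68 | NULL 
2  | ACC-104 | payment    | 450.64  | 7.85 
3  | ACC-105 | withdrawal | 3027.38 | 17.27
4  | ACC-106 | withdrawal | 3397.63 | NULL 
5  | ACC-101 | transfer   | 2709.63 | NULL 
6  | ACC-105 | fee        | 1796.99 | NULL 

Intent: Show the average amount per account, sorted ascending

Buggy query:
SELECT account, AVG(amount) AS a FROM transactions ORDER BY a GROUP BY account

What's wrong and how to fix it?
Bug: GROUP BY must precede ORDER BY

Fix: Reorder: SELECT … FROM … GROUP BY … ORDER BY …

Corrected query:
SELECT account, AVG(amount) AS a FROM transactions GROUP BY account ORDER BY a

Result:
account | a       
--------+---------
ACC-104 | 450.64  
ACC-101 | 2246.155
ACC-105 | 2412.185
ACC-106 | 3397.63 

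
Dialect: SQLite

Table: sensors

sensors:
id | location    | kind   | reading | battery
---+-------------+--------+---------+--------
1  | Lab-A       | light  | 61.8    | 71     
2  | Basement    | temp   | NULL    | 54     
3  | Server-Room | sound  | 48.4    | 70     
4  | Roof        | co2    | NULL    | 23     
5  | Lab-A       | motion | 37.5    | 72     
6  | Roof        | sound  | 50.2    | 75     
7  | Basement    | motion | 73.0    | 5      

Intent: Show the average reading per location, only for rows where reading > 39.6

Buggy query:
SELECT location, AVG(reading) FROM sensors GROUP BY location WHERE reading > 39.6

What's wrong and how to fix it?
Bug: WHERE cannot follow GROUP BY

Fix: Place WHERE between FROM and GROUP BY

Corrected query:
SELECT location, AVG(reading) FROM sensors WHERE reading > 39.6 GROUP BY location

Result:
location    | AVG(reading)
------------+-------------
Basement    | 73          
Lab-A       | 61.8        
Roof        | 50.2        
Server-Room | 48.4        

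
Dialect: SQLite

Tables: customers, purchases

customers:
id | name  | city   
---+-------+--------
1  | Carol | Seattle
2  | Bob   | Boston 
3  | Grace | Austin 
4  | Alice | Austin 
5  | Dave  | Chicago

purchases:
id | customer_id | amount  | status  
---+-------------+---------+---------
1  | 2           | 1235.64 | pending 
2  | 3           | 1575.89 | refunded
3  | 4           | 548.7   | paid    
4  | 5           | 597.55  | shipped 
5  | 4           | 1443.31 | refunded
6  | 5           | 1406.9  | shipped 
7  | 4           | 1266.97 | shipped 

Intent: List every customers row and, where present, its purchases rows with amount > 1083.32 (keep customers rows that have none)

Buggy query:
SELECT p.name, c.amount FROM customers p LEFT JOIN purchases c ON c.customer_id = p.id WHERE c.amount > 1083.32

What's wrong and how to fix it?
Bug: A WHERE condition on the right-hand table after LEFT JOIN drops unmatched parents

Fix: Move the right-table condition into the ON clause so unmatched parents are kept

Corrected query:
SELECT p.name, c.amount FROM customers p LEFT JOIN purchases c ON c.customer_id = p.id AND c.amount > 1083.32

Result:
name  | amount 
------+--------
Carol | NULL   
Bob   | 1235.64
Grace | 1575.89
Alice | 1266.97
Alice | 1443.31
Dave  | 1406.9 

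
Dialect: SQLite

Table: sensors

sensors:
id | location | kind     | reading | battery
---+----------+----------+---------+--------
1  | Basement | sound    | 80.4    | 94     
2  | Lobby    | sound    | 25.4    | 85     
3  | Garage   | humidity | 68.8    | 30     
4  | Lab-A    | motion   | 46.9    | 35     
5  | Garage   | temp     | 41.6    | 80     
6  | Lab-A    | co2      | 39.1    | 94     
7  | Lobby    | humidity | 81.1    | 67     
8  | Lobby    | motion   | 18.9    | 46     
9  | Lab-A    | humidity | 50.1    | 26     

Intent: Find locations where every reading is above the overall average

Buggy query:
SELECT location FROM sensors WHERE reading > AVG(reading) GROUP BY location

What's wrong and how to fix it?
Bug: WHERE evaluates per row before aggregation, so AVG() is unavailable

Fix: Use a subquery for AVG and a HAVING MIN(...) filter so the condition holds for every row in the group

Corrected query:
SELECT location FROM sensors GROUP BY location HAVING MIN(reading) > (SELECT AVG(reading) FROM sensors)

Result:
location
--------
Basement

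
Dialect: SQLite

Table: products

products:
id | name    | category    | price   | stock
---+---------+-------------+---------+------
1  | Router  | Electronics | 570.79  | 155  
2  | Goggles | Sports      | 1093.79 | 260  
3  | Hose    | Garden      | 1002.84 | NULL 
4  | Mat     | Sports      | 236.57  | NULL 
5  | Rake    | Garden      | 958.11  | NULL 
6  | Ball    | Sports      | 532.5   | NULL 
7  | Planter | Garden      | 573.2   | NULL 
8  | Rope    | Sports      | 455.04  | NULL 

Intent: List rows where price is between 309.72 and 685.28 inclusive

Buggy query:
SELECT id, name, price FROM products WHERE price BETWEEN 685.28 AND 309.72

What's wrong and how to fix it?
Bug: BETWEEN expects the lower bound first; with 685.28 AND 309.72 the range is empty

Fix: Write BETWEEN 309.72 AND 685.28

Corrected query:
SELECT id, name, price FROM products WHERE price BETWEEN 309.72 AND 685.28

Result:
id | name    | price 
---+---------+-------
1  | Router  | 570.79
6  | Ball    | 532.5 
7  | Planter | 573.2 
8  | Rope    | 455.04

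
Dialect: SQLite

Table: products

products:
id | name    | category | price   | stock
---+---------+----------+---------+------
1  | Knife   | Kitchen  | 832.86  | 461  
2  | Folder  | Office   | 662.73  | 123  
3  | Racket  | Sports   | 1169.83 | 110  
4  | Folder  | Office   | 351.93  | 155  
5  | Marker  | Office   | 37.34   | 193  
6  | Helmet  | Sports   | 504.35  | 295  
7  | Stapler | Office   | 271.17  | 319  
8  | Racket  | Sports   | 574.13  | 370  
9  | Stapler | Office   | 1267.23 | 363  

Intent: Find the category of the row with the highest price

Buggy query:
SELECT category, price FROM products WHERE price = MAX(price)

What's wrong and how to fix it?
Bug: MAX(price) is an aggregate and cannot be used directly in WHERE

Fix: Wrap MAX in a scalar subquery so WHERE compares against a single value

Corrected query:
SELECT category, price FROM products WHERE price = (SELECT MAX(price) FROM products)

Result:
category | price  
---------+--------
Office   | 1267.23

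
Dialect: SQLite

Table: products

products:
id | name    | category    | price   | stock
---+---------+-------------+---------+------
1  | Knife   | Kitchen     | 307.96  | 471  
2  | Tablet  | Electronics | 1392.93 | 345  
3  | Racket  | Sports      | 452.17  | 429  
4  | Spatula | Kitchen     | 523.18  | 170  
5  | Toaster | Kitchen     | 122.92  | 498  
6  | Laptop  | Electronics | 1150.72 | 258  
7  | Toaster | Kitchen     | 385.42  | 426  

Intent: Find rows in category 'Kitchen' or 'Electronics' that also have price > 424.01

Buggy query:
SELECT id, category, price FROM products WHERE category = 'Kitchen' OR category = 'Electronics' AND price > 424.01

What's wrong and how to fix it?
Bug: Without parentheses, AND is evaluated before OR, so the price filter only applies to the 'Electronics' branch

Fix: Group the OR with parentheses (or use IN), then AND the threshold

Corrected query:
SELECT id, category, price FROM products WHERE (category = 'Kitchen' OR category = 'Electronics') AND price > 424.01

Result:
id | category    | price  
---+-------------+--------
2  | Electronics | 1392.93
4  | Kitchen     | 523.18 
6  | Electronics | 1150.72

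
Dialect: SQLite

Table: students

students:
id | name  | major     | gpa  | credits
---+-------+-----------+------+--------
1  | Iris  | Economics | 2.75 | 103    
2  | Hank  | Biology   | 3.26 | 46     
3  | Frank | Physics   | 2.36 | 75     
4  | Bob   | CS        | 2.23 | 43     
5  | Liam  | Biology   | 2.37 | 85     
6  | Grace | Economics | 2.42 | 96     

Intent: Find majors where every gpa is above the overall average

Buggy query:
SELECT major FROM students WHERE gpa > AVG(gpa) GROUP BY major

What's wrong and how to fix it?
Bug: AVG() is an aggregate; it can't sit directly in WHERE

Fix: Compute the overall average in a scalar subquery and compare each group's MIN against it in HAVING

Corrected query:
SELECT major FROM students GROUP BY major HAVING MIN(gpa) > (SELECT AVG(gpa) FROM students)

Result:
(no rows)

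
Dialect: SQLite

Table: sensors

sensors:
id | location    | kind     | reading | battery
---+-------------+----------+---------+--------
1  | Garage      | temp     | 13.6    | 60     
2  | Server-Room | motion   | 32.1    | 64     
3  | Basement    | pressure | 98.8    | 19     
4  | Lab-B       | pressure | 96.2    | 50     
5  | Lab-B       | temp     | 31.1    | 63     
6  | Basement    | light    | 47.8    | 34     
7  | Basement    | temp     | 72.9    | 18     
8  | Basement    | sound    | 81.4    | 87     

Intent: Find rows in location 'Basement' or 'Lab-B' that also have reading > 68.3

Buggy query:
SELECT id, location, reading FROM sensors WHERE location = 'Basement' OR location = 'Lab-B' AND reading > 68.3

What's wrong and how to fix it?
Bug: Without parentheses, AND is evaluated before OR, so the reading filter only applies to the 'Lab-B' branch

Fix: Add parentheses around the OR so the AND applies to both alternatives

Corrected query:
SELECT id, location, reading FROM sensors WHERE (location = 'Basement' OR location = 'Lab-B') AND reading > 68.3

Result:
id | location | reading
---+----------+--------
3  | Basement | 98.8   
4  | Lab-B    | 96.2   
7  | Basement | 72.9   
8  | Basement | 81.4   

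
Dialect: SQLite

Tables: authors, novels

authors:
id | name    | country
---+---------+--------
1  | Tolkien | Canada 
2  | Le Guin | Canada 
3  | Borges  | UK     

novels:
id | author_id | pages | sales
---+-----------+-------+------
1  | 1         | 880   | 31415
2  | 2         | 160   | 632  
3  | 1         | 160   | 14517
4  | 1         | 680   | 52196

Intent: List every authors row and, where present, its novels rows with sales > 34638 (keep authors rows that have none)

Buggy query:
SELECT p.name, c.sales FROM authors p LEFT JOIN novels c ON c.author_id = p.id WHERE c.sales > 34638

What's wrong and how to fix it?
Bug: A WHERE condition on the right-hand table after LEFT JOIN drops unmatched parents

Fix: Put 'c.sales > 34638' in the JOIN's ON clause instead of WHERE

Corrected query:
SELECT p.name, c.sales FROM authors p LEFT JOIN novels c ON c.author_id = p.id AND c.sales > 34638

Result:
name    | sales
--------+------
Tolkien | 52196
Le Guin | NULL 
Borges  | NULL 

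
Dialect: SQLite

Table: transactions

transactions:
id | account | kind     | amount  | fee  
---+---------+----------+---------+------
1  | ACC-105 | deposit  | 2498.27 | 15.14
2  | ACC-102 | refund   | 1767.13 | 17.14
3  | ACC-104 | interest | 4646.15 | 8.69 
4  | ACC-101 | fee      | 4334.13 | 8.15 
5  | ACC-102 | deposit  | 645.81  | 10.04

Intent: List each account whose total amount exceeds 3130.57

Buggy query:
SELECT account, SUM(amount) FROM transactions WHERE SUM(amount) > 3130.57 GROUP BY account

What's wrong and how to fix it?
Bug: WHERE runs before GROUP BY, so aggregates aren't available there

Fix: Use HAVING (which filters groups after aggregation) instead of WHERE

Corrected query:
SELECT account, SUM(amount) FROM transactions GROUP BY account HAVING SUM(amount) > 3130.57

Result:
account | SUM(amount)
--------+------------
ACC-101 | 4334.13    
ACC-104 | 4646.15    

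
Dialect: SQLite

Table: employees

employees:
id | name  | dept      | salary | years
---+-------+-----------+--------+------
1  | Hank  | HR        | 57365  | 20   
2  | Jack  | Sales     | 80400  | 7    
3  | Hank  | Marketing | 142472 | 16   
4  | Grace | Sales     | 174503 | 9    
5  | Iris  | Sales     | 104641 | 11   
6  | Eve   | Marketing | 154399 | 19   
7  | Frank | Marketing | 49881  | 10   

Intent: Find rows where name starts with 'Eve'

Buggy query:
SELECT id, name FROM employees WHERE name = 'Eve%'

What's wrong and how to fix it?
Bug: Wildcards only work with LIKE; '=' treats '%' as a literal character

Fix: Use LIKE for wildcard pattern matching

Corrected query:
SELECT id, name FROM employees WHERE name LIKE 'Eve%'

Result:
id | name
---+-----
6  | Eve 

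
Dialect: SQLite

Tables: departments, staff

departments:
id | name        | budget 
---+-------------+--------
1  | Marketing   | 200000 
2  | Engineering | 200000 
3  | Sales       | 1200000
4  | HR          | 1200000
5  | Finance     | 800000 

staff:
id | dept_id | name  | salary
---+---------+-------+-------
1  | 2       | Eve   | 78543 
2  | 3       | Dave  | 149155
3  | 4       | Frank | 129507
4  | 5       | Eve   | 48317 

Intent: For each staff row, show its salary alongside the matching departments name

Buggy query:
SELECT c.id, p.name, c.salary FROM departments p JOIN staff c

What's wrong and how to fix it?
Bug: Missing join condition: each staff row is matched to all departments rows instead of just its own

Fix: Specify the join condition linking the foreign key to the parent id

Corrected query:
SELECT c.id, p.name, c.salary FROM departments p JOIN staff c ON c.dept_id = p.id

Result:
id | name        | salary
---+-------------+-------
1  | Engineering | 78543 
2  | Sales       | 149155
3  | HR          | 129507
4  | Finance     | 48317 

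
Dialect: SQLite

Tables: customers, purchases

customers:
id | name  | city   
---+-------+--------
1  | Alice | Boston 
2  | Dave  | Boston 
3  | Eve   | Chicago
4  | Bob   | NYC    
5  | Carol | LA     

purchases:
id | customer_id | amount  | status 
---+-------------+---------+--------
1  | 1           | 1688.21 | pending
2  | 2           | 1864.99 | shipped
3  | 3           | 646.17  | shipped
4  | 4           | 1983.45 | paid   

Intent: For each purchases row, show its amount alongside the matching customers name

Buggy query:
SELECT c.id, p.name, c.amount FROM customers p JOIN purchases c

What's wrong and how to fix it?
Bug: JOIN with no ON clause produces a cartesian product; every purchases row pairs with every customers row

Fix: Specify the join condition linking the foreign key to the parent id

Corrected query:
SELECT c.id, p.name, c.amount FROM customers p JOIN purchases c ON c.customer_id = p.id

Result:
id | name  | amount 
---+-------+--------
1  | Alice | 1688.21
2  | Dave  | 1864.99
3  | Eve   | 646.17 
4  | Bob   | 1983.45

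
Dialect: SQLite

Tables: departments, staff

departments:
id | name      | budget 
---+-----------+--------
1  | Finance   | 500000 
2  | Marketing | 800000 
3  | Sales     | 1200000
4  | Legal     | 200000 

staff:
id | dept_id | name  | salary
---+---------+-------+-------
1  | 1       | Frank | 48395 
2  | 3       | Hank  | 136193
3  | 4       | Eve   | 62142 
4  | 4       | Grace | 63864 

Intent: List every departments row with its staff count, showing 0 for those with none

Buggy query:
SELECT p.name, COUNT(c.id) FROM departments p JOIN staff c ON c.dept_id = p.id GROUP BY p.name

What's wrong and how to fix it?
Bug: An inner join excludes parents with zero children

Fix: Use LEFT JOIN so parents without children still appear (COUNT(c.id) gives 0)

Corrected query:
SELECT p.name, COUNT(c.id) FROM departments p LEFT JOIN staff c ON c.dept_id = p.id GROUP BY p.name

Result:
name      | COUNT(c.id)
----------+------------
Finance   | 1          
Legal     | 2          
Marketing | 0          
Sales     | 1          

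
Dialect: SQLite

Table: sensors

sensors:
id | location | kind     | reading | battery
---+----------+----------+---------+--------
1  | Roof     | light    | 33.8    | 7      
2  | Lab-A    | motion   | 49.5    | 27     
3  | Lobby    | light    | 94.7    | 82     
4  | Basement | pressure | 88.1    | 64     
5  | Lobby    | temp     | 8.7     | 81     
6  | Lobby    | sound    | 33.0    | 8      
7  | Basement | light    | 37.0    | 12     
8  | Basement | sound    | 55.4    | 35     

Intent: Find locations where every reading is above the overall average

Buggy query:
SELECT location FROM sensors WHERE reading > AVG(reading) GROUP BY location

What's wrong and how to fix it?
Bug: AVG() is an aggregate; it can't sit directly in WHERE

Fix: Compute the overall average in a scalar subquery and compare each group's MIN against it in HAVING

Corrected query:
SELECT location FROM sensors GROUP BY location HAVING MIN(reading) > (SELECT AVG(reading) FROM sensors)

Result:
(no rows)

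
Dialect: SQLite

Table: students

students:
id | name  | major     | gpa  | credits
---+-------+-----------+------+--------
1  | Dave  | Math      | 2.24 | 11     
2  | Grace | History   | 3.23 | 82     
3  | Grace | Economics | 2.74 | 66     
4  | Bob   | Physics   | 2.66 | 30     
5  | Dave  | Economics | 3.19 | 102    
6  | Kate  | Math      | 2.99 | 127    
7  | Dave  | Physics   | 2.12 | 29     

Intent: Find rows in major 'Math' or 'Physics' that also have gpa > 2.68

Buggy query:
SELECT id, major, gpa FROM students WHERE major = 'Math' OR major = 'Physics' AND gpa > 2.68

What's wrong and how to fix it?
Bug: Without parentheses, AND is evaluated before OR, so the gpa filter only applies to the 'Physics' branch

Fix: Add parentheses around the OR so the AND applies to both alternatives

Corrected query:
SELECT id, major, gpa FROM students WHERE (major = 'Math' OR major = 'Physics') AND gpa > 2.68

Result:
id | major | gpa 
---+-------+-----
6  | Math  | 2.99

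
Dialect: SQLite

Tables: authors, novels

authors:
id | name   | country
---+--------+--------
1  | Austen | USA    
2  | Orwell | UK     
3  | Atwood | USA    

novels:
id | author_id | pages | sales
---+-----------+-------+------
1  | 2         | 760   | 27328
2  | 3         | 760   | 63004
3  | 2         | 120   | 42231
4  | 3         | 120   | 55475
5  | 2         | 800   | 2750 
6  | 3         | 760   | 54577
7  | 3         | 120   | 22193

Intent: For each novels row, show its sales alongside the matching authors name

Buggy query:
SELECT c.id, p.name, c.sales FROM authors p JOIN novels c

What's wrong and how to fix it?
Bug: Missing join condition: each novels row is matched to all authors rows instead of just its own

Fix: Add ON c.author_id = p.id to the JOIN

Corrected query:
SELECT c.id, p.name, c.sales FROM authors p JOIN novels c ON c.author_id = p.id

Result:
id | name   | sales
---+--------+------
1  | Orwell | 27328
2  | Atwood | 63004
3  | Orwell | 42231
4  | Atwood | 55475
5  | Orwell | 2750 
6  | Atwood | 54577
7  | Atwood | 22193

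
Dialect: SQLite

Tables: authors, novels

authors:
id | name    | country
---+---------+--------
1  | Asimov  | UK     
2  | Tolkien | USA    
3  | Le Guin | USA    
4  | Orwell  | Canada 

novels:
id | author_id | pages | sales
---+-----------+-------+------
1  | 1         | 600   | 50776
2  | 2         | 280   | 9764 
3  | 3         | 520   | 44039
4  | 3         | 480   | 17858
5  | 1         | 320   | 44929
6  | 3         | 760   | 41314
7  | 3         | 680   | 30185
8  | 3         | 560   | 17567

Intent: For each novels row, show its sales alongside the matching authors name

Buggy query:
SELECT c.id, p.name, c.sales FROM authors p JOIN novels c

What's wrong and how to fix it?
Bug: Missing join condition: each novels row is matched to all authors rows instead of just its own

Fix: Add ON c.author_id = p.id to the JOIN

Corrected query:
SELECT c.id, p.name, c.sales FROM authors p JOIN novels c ON c.author_id = p.id

Result:
id | name    | sales
---+---------+------
1  | Asimov  | 50776
2  | Tolkien | 9764 
3  | Le Guin | 44039
4  | Le Guin | 17858
5  | Asimov  | 44929
6  | Le Guin | 41314
7  | Le Guin | 30185
8  | Le Guin | 17567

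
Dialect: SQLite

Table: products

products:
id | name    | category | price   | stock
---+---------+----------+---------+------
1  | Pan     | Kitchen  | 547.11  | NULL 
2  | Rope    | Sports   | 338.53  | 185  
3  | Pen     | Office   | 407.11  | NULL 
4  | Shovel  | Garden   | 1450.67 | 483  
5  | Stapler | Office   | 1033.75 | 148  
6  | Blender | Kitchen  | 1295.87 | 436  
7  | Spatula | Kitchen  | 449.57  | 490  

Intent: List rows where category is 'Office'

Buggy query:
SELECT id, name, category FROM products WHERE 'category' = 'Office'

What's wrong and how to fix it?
Bug: 'category' in single quotes is a string literal, not the column; the comparison is literal-vs-literal and never true

Fix: Reference the column as category without single quotes

Corrected query:
SELECT id, name, category FROM products WHERE category = 'Office'

Result:
id | name    | category
---+---------+---------
3  | Pen     | Office  
5  | Stapler | Office  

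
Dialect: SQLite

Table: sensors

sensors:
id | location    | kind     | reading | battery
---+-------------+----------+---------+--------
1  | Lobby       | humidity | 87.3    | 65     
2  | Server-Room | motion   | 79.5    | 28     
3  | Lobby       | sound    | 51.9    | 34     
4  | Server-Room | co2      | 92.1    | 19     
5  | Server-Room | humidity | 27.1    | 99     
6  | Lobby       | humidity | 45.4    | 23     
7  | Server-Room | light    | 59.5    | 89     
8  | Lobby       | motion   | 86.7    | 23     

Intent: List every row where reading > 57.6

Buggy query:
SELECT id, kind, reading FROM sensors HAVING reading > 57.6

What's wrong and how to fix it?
Bug: This is a non-aggregate query (no GROUP BY, no aggregates), so in SQLite the HAVING clause is invalid here; a row-level condition belongs in WHERE

Fix: Replace HAVING with WHERE since the condition applies to individual rows

Corrected query:
SELECT id, kind, reading FROM sensors WHERE reading > 57.6

Result:
id | kind     | reading
---+----------+--------
1  | humidity | 87.3   
2  | motion   | 79.5   
4  | co2      | 92.1   
7  | light    | 59.5   
8  | motion   | 86.7   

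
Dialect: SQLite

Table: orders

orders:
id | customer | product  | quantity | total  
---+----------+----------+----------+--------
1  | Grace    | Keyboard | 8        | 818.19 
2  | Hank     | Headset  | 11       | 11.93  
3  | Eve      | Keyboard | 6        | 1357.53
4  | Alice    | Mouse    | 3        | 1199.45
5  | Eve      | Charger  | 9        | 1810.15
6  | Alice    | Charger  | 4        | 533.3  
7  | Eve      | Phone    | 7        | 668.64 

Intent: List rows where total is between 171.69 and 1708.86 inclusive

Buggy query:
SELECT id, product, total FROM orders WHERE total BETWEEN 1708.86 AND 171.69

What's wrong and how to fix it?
Bug: The bounds are reversed; BETWEEN a AND b requires a <= b to match anything

Fix: Swap the bounds so the smaller value comes first

Corrected query:
SELECT id, product, total FROM orders WHERE total BETWEEN 171.69 AND 1708.86

Result:
id | product  | total  
---+----------+--------
1  | Keyboard | 818.19 
3  | Keyboard | 1357.53
4  | Mouse    | 1199.45
6  | Charger  | 533.3  
7  | Phone    | 668.64 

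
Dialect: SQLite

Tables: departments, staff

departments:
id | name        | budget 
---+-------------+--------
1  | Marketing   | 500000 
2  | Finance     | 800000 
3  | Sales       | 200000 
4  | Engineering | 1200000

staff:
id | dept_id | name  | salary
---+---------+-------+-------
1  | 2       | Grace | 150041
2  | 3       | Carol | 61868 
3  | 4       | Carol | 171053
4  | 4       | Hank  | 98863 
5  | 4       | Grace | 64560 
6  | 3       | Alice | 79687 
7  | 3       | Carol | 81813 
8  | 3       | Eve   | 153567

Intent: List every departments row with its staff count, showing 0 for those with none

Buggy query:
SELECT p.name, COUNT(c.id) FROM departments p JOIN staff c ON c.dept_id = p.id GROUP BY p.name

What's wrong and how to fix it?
Bug: INNER JOIN drops departments rows that have no matching staff rows

Fix: Switch to LEFT JOIN to retain unmatched parent rows

Corrected query:
SELECT p.name, COUNT(c.id) FROM departments p LEFT JOIN staff c ON c.dept_id = p.id GROUP BY p.name

Result:
name        | COUNT(c.id)
------------+------------
Engineering | 3          
Finance     | 1          
Marketing   | 0          
Sales       | 4          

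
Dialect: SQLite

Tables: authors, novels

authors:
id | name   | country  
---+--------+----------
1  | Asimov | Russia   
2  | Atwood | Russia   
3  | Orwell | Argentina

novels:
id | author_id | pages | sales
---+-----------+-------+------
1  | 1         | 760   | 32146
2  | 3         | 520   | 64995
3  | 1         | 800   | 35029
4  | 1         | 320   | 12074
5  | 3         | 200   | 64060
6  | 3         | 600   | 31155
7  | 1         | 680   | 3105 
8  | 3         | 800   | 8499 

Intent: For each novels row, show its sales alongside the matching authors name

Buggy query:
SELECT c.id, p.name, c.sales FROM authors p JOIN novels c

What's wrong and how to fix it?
Bug: Missing join condition: each novels row is matched to all authors rows instead of just its own

Fix: Specify the join condition linking the foreign key to the parent id

Corrected query:
SELECT c.id, p.name, c.sales FROM authors p JOIN novels c ON c.author_id = p.id

Result:
id | name   | sales
---+--------+------
1  | Asimov | 32146
2  | Orwell | 64995
3  | Asimov | 35029
4  | Asimov | 12074
5  | Orwell | 64060
6  | Orwell | 31155
7  | Asimov | 3105 
8  | Orwell | 8499 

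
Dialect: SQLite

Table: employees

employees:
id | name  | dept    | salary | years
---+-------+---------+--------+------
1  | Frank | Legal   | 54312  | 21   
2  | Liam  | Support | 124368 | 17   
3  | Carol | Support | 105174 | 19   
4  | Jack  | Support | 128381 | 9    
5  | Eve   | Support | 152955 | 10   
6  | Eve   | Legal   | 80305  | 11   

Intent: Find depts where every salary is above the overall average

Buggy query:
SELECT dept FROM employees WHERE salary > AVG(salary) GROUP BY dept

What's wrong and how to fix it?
Bug: WHERE evaluates per row before aggregation, so AVG() is unavailable

Fix: Compute the overall average in a scalar subquery and compare each group's MIN against it in HAVING

Corrected query:
SELECT dept FROM employees GROUP BY dept HAVING MIN(salary) > (SELECT AVG(salary) FROM employees)

Result:
(no rows)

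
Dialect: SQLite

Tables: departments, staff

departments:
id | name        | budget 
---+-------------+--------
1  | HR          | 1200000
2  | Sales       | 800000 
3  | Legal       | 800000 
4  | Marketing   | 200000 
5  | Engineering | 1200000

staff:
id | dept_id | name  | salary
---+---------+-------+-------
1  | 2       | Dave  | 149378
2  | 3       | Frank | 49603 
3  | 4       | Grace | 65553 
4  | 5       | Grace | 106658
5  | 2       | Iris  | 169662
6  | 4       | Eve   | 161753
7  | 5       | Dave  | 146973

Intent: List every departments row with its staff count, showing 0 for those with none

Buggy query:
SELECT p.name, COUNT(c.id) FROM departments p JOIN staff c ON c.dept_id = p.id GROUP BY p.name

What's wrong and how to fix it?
Bug: An inner join excludes parents with zero children

Fix: Use LEFT JOIN so parents without children still appear (COUNT(c.id) gives 0)

Corrected query:
SELECT p.name, COUNT(c.id) FROM departments p LEFT JOIN staff c ON c.dept_id = p.id GROUP BY p.name

Result:
name        | COUNT(c.id)
------------+------------
Engineering | 2          
HR          | 0          
Legal       | 1          
Marketing   | 2          
Sales       | 2          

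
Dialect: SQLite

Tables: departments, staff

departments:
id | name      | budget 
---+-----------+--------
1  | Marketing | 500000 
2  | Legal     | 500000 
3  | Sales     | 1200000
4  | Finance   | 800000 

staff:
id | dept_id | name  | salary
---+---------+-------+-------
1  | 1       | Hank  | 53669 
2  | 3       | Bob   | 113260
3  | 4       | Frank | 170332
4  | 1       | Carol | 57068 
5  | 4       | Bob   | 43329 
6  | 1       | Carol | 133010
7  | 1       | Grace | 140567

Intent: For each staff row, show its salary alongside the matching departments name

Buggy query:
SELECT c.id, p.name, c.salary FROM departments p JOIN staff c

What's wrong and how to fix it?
Bug: JOIN with no ON clause produces a cartesian product; every staff row pairs with every departments row

Fix: Specify the join condition linking the foreign key to the parent id

Corrected query:
SELECT c.id, p.name, c.salary FROM departments p JOIN staff c ON c.dept_id = p.id

Result:
id | name      | salary
---+-----------+-------
1  | Marketing | 53669 
2  | Sales     | 113260
3  | Finance   | 170332
4  | Marketing | 57068 
5  | Finance   | 43329 
6  | Marketing | 133010
7  | Marketing | 140567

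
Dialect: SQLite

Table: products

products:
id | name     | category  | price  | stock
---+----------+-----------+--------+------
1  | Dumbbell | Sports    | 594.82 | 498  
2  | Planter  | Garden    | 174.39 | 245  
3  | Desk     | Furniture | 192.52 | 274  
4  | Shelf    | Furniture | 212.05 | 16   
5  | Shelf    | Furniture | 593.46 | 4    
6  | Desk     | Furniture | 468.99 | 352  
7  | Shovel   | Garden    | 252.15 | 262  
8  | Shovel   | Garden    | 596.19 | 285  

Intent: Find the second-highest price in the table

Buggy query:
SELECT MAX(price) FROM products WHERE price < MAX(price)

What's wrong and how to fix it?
Bug: MAX(price) on the right of the comparison is an aggregate-in-WHERE error

Fix: Put the inner MAX in a scalar subquery

Corrected query:
SELECT MAX(price) FROM products WHERE price < (SELECT MAX(price) FROM products)

Result:
MAX(price)
----------
594.82    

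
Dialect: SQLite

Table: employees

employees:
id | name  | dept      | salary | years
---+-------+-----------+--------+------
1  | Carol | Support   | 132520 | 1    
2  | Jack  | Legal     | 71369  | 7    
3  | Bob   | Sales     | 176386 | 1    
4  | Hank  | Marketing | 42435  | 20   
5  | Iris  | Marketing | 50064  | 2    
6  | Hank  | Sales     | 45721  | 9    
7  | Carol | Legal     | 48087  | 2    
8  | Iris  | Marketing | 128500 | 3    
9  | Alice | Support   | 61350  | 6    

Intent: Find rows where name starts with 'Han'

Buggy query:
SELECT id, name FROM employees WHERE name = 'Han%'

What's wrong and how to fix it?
Bug: '=' compares the literal string including the % character; pattern matching needs LIKE

Fix: Replace '=' with LIKE so 'Han%' is treated as a pattern

Corrected query:
SELECT id, name FROM employees WHERE name LIKE 'Han%'

Result:
id | name
---+-----
4  | Hank
6  | Hank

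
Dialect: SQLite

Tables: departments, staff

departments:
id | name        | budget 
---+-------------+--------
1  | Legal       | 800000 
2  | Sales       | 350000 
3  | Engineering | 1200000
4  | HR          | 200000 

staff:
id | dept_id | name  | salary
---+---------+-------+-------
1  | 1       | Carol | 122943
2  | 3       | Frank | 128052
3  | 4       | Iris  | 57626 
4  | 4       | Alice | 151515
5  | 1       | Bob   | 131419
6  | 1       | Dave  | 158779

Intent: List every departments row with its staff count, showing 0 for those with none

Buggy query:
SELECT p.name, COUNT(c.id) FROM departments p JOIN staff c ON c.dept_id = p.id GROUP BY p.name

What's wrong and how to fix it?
Bug: INNER JOIN drops departments rows that have no matching staff rows

Fix: Use LEFT JOIN so parents without children still appear (COUNT(c.id) gives 0)

Corrected query:
SELECT p.name, COUNT(c.id) FROM departments p LEFT JOIN staff c ON c.dept_id = p.id GROUP BY p.name

Result:
name        | COUNT(c.id)
------------+------------
Engineering | 1          
HR          | 2          
Legal       | 3          
Sales       | 0          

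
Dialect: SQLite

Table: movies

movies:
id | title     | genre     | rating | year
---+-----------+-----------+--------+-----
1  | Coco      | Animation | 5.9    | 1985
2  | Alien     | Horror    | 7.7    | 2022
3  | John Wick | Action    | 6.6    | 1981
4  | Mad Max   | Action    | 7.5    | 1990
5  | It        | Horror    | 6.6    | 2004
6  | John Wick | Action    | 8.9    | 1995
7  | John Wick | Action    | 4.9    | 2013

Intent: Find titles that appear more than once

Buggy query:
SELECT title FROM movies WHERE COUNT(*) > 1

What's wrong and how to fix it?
Bug: WHERE can't reference COUNT(*); aggregates are computed after WHERE

Fix: Group first, then use HAVING for the count condition

Corrected query:
SELECT title FROM movies GROUP BY title HAVING COUNT(*) > 1

Result:
title    
---------
John Wick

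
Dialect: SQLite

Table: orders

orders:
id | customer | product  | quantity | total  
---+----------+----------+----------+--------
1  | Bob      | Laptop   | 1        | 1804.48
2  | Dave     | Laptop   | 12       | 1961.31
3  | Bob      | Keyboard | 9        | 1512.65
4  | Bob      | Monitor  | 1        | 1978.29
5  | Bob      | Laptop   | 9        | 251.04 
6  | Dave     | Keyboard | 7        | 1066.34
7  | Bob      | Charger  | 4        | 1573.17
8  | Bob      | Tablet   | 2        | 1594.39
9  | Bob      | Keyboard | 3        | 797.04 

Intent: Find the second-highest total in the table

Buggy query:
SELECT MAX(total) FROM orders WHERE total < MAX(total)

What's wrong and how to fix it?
Bug: The inner MAX is an aggregate inside WHERE, which is not allowed

Fix: Compute the overall MAX in a subquery, then take MAX of rows below it

Corrected query:
SELECT MAX(total) FROM orders WHERE total < (SELECT MAX(total) FROM orders)

Result:
MAX(total)
----------
1961.31   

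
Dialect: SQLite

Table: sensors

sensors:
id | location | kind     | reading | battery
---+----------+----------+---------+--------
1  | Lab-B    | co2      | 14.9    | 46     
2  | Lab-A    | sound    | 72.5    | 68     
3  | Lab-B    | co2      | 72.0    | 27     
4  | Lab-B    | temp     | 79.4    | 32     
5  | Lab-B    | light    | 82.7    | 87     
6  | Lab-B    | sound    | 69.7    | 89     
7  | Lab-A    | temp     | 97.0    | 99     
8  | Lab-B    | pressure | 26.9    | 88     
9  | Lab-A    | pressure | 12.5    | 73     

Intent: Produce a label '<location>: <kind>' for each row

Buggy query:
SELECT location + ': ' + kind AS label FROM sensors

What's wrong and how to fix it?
Bug: '+' is numeric addition; on text columns SQLite converts them to 0 instead of concatenating

Fix: Replace + with || to concatenate text

Corrected query:
SELECT location || ': ' || kind AS label FROM sensors

Result:
label          
---------------
Lab-B: co2     
Lab-A: sound   
Lab-B: co2     
Lab-B: temp    
Lab-B: light   
Lab-B: sound   
Lab-A: temp    
Lab-B: pressure
Lab-A: pressure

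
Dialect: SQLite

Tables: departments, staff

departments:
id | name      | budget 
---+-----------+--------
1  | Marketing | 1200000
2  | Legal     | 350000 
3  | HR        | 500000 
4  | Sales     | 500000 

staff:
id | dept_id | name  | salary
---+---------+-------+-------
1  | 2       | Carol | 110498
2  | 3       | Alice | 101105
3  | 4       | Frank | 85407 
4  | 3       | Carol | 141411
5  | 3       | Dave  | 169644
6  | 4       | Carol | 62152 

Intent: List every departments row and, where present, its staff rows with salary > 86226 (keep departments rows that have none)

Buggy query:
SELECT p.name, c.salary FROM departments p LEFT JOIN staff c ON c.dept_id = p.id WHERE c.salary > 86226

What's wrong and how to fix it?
Bug: A WHERE condition on the right-hand table after LEFT JOIN drops unmatched parents

Fix: Put 'c.salary > 86226' in the JOIN's ON clause instead of WHERE

Corrected query:
SELECT p.name, c.salary FROM departments p LEFT JOIN staff c ON c.dept_id = p.id AND c.salary > 86226

Result:
name      | salary
----------+-------
Marketing | NULL  
Legal     | 110498
HR        | 101105
HR        | 141411
HR        | 169644
Sales     | NULL  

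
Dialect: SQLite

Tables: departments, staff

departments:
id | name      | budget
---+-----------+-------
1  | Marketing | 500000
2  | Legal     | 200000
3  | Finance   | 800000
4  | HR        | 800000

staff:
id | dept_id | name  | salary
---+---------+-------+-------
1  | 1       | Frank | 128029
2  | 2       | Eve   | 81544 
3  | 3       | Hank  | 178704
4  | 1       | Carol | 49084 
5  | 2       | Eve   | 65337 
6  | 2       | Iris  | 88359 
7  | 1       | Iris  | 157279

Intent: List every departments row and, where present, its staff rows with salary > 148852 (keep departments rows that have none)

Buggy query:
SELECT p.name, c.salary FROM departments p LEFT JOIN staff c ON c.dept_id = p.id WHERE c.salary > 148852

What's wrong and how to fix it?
Bug: A WHERE condition on the right-hand table after LEFT JOIN drops unmatched parents

Fix: Put 'c.salary > 148852' in the JOIN's ON clause instead of WHERE

Corrected query:
SELECT p.name, c.salary FROM departments p LEFT JOIN staff c ON c.dept_id = p.id AND c.salary > 148852

Result:
name      | salary
----------+-------
Marketing | 157279
Legal     | NULL  
Finance   | 178704
HR        | NULL  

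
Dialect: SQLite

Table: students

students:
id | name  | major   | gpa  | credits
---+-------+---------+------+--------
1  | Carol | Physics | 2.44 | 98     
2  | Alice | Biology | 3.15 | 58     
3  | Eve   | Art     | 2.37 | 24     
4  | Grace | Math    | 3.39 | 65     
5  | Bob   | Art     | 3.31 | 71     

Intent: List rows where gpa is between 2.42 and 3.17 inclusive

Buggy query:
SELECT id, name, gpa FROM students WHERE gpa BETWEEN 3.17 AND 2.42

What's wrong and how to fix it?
Bug: BETWEEN expects the lower bound first; with 3.17 AND 2.42 the range is empty

Fix: Write BETWEEN 2.42 AND 3.17

Corrected query:
SELECT id, name, gpa FROM students WHERE gpa BETWEEN 2.42 AND 3.17

Result:
id | name  | gpa 
---+-------+-----
1  | Carol | 2.44
2  | Alice | 3.15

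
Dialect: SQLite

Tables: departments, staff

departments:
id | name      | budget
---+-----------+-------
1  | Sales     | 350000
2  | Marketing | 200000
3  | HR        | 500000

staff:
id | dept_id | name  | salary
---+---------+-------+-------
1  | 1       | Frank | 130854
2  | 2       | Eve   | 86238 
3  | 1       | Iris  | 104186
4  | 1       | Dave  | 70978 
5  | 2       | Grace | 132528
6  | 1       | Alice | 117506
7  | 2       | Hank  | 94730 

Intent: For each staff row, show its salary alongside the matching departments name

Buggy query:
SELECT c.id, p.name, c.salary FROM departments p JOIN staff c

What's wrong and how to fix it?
Bug: JOIN with no ON clause produces a cartesian product; every staff row pairs with every departments row

Fix: Add ON c.dept_id = p.id to the JOIN

Corrected query:
SELECT c.id, p.name, c.salary FROM departments p JOIN staff c ON c.dept_id = p.id

Result:
id | name      | salary
---+-----------+-------
1  | Sales     | 130854
2  | Marketing | 86238 
3  | Sales     | 104186
4  | Sales     | 70978 
5  | Marketing | 132528
6  | Sales     | 117506
7  | Marketing | 94730 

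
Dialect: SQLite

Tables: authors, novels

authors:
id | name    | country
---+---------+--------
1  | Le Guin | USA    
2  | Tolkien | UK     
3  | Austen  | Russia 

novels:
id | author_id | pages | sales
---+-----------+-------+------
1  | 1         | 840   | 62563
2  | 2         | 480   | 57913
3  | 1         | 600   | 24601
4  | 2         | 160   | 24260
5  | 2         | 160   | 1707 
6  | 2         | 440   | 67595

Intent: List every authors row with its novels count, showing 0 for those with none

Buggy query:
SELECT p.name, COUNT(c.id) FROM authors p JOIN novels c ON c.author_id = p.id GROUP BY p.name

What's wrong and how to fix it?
Bug: INNER JOIN drops authors rows that have no matching novels rows

Fix: Switch to LEFT JOIN to retain unmatched parent rows

Corrected query:
SELECT p.name, COUNT(c.id) FROM authors p LEFT JOIN novels c ON c.author_id = p.id GROUP BY p.name

Result:
name    | COUNT(c.id)
--------+------------
Austen  | 0          
Le Guin | 2          
Tolkien | 4          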